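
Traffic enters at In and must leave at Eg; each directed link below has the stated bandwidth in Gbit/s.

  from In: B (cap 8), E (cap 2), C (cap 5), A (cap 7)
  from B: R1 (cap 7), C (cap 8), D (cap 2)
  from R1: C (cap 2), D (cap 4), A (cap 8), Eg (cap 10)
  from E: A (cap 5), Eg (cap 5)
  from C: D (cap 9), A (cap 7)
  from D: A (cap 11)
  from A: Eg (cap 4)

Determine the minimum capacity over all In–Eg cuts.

13

Augment In→E→Eg: bottleneck 2, flow now 2.
Augment In→A→Eg: bottleneck 4, flow now 6.
Augment In→B→R1→Eg: bottleneck 7, flow now 13.
No augmenting path remains; maximum flow = 13.
By max-flow min-cut, the minimum cut capacity equals the max flow.
In the residual graph, reachable from In: {In, B, C, D, A}.
Min-cut edges: In→E (2), B→R1 (7), A→Eg (4); capacity 2 + 7 + 4 = 13.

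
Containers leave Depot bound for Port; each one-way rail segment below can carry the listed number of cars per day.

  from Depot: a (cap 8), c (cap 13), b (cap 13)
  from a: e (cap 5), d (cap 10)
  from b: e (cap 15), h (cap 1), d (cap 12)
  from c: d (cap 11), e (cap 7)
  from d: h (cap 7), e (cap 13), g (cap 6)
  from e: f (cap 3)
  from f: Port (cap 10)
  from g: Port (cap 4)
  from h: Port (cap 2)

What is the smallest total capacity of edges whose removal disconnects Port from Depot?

9

Augment Depot→b→h→Port: bottleneck 1, flow now 1.
Augment Depot→a→d→g→Port: bottleneck 4, flow now 5.
Augment Depot→a→d→h→Port: bottleneck 1, flow now 6.
Augment Depot→a→e→f→Port: bottleneck 3, flow now 9.
No augmenting path remains; maximum flow = 9.
By max-flow min-cut, the minimum cut capacity equals the max flow.
In the residual graph, reachable from Depot: {Depot, a, b, c, d, e, g, h}.
Min-cut edges: e→f (3), g→Port (4), h→Port (2); capacity 3 + 4 + 2 = 9.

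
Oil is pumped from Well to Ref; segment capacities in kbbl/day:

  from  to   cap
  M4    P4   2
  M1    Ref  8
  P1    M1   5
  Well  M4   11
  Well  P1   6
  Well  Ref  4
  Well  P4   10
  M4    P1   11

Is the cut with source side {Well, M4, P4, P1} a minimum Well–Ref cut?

Yes — it is a minimum cut (capacity 9).

Given cut capacity: 4 + 5 = 9.
Augment Well→Ref: bottleneck 4, flow now 4.
Augment Well→P1→M1→Ref: bottleneck 5, flow now 9.
No augmenting path remains; maximum flow = 9.
Cut capacity 9 equals the max flow, so it is a minimum cut.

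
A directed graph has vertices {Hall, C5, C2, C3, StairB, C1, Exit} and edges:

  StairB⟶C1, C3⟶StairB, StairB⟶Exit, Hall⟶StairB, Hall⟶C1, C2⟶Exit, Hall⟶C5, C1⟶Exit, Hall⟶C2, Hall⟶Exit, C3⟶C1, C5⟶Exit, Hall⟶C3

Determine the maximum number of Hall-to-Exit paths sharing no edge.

Assign every edge capacity 1; by Menger, the answer equals the max flow.
Path Hall→Exit (+1); total 1.
Path Hall→C5→Exit (+1); total 2.
Path Hall→C2→Exit (+1); total 3.
Path Hall→StairB→Exit (+1); total 4.
Path Hall→C1→Exit (+1); total 5.
No residual Hall→Exit path; max flow = 5.
Certifying cut of size 5: {C1→Exit, Hall→C2, Hall→C5, Hall→Exit, StairB→Exit}.

5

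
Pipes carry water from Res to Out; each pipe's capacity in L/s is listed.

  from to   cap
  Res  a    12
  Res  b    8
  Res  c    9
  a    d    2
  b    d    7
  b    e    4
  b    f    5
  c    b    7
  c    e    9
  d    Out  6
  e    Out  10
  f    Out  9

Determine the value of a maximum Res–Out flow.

19

Augment Res→a→d→Out: bottleneck 2, flow now 2.
Augment Res→b→d→Out: bottleneck 4, flow now 6.
Augment Res→b→e→Out: bottleneck 4, flow now 10.
Augment Res→c→e→Out: bottleneck 6, flow now 16.
Augment Res→c→b→f→Out: bottleneck 3, flow now 19.
No augmenting path remains; maximum flow = 19.
In the residual graph, reachable from Res: {Res, a}.
Min-cut edges: Res→b (8), Res→c (9), a→d (2); capacity 8 + 9 + 2 = 19.
This cut is saturated, so no flow can exceed 19.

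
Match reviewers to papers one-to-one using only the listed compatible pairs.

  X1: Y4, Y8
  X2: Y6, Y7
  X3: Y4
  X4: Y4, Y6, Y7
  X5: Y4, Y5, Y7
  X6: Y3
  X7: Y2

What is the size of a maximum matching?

Unit-capacity flow: source→left, listed edges, right→sink; max matching = max flow.
Augmenting path X1→Y4 (+1); matched 1.
Augmenting path X2→Y6 (+1); matched 2.
Augmenting path X4→Y7 (+1); matched 3.
Augmenting path X5→Y5 (+1); matched 4.
Augmenting path X6→Y3 (+1); matched 5.
Augmenting path X7→Y2 (+1); matched 6.
Augmenting path X3→Y4→X1→Y8 (+1); matched 7.
No augmenting path remains; maximum matching = 7.
König certificate: {X1, X2, X3, X4, X5, X6, X7} is a vertex cover of size 7 (every listed pair touches it), so no matching can be larger.

7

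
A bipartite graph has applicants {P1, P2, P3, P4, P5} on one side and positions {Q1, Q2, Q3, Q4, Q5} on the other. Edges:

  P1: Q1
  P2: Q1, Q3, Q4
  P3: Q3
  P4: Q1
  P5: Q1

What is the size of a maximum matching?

Unit-capacity flow: source→left, listed edges, right→sink; max matching = max flow.
Augmenting path P1→Q1 (+1); matched 1.
Augmenting path P2→Q3 (+1); matched 2.
Augmenting path P3→Q3→P2→Q4 (+1); matched 3.
No augmenting path remains; maximum matching = 3.
König certificate: {P2, P3, Q1} is a vertex cover of size 3 (every listed pair touches it), so no matching can be larger.

3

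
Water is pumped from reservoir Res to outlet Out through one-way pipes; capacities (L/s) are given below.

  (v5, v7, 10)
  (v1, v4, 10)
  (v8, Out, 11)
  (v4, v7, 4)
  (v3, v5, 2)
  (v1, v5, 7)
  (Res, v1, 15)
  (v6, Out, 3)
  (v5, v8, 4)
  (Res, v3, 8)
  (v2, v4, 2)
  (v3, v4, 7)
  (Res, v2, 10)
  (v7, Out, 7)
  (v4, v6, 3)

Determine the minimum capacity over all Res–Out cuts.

Augment Res→v1→v4→v6→Out: bottleneck 3, flow now 3.
Augment Res→v1→v4→v7→Out: bottleneck 4, flow now 7.
Augment Res→v1→v5→v7→Out: bottleneck 3, flow now 10.
Augment Res→v1→v5→v8→Out: bottleneck 4, flow now 14.
No augmenting path remains; maximum flow = 14.
By max-flow min-cut, the minimum cut capacity equals the max flow.
In the residual graph, reachable from Res: {Res, v1, v2, v3, v4, v5, v7}.
Min-cut edges: v4→v6 (3), v5→v8 (4), v7→Out (7); capacity 3 + 4 + 7 = 14.

14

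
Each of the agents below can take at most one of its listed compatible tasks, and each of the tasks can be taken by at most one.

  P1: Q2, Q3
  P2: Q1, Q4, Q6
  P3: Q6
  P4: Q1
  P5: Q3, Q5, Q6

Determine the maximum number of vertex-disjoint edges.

Unit-capacity flow: source→left, listed edges, right→sink; max matching = max flow.
Augmenting path P1→Q2 (+1); matched 1.
Augmenting path P2→Q1 (+1); matched 2.
Augmenting path P3→Q6 (+1); matched 3.
Augmenting path P5→Q3 (+1); matched 4.
Augmenting path P4→Q1→P2→Q4 (+1); matched 5.
No augmenting path remains; maximum matching = 5.
König certificate: {P1, P2, P3, P4, P5} is a vertex cover of size 5 (every listed pair touches it), so no matching can be larger.

5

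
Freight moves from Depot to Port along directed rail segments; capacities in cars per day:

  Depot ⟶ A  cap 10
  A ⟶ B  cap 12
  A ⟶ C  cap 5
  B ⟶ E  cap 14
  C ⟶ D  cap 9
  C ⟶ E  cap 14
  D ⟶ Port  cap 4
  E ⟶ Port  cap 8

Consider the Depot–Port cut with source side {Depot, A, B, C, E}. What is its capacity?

Edges leaving {Depot, A, B, C, E}: C→D (9), E→Port (8).
Cut capacity = 9 + 8 = 17.

17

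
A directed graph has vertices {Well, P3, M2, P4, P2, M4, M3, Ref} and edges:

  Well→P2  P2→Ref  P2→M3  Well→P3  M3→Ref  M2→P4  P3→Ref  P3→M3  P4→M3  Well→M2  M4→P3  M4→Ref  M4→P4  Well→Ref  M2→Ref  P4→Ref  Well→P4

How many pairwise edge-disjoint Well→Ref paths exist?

Assign every edge capacity 1; by Menger, the answer equals the max flow.
Path Well→Ref (+1); total 1.
Path Well→P3→Ref (+1); total 2.
Path Well→M2→Ref (+1); total 3.
Path Well→P4→Ref (+1); total 4.
Path Well→P2→Ref (+1); total 5.
No residual Well→Ref path; max flow = 5.
Certifying cut of size 5: {Well→M2, Well→P2, Well→P3, Well→P4, Well→Ref}.

5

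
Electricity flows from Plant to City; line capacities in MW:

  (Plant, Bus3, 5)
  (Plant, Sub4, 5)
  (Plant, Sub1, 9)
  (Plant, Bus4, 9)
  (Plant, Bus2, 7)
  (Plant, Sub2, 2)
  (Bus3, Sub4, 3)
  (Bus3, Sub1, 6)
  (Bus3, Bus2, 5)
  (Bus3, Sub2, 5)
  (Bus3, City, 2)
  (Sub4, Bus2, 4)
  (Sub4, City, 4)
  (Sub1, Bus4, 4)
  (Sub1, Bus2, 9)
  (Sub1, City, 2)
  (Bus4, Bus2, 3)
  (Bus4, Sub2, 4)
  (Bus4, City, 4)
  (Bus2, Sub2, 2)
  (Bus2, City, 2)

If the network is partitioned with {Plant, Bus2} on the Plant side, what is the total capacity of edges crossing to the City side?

34

Edges leaving {Plant, Bus2}: Plant→Bus3 (5), Plant→Sub4 (5), Plant→Sub1 (9), Plant→Bus4 (9), Plant→Sub2 (2), Bus2→Sub2 (2), Bus2→City (2).
Cut capacity = 5 + 5 + 9 + 9 + 2 + 2 + 2 = 34.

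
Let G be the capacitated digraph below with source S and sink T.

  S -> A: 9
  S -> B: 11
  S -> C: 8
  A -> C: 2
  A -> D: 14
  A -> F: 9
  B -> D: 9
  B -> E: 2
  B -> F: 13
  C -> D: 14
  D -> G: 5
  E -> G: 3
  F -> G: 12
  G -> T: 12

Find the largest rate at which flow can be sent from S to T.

12

Augment S→A→D→G→T: bottleneck 5, flow now 5.
Augment S→A→F→G→T: bottleneck 4, flow now 9.
Augment S→B→E→G→T: bottleneck 2, flow now 11.
Augment S→B→F→G→T: bottleneck 1, flow now 12.
No augmenting path remains; maximum flow = 12.
In the residual graph, reachable from S: {S, A, B, C, D, E, F, G}.
Min-cut edges: G→T (12); capacity 12 = 12.
This cut is saturated, so no flow can exceed 12.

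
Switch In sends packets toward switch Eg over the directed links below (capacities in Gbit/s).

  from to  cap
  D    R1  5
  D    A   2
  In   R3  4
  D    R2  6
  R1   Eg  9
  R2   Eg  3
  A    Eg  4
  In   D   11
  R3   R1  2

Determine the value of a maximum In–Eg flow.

12

Augment In→D→A→Eg: bottleneck 2, flow now 2.
Augment In→D→R2→Eg: bottleneck 3, flow now 5.
Augment In→D→R1→Eg: bottleneck 5, flow now 10.
Augment In→R3→R1→Eg: bottleneck 2, flow now 12.
No augmenting path remains; maximum flow = 12.
In the residual graph, reachable from In: {In, D, R3, R2}.
Min-cut edges: D→A (2), D→R1 (5), R3→R1 (2), R2→Eg (3); capacity 2 + 5 + 2 + 3 = 12.
This cut is saturated, so no flow can exceed 12.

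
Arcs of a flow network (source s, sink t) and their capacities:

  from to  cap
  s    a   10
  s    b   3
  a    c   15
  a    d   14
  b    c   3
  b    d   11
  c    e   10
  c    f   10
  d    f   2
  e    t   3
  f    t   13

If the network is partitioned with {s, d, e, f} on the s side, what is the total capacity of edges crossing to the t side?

Edges leaving {s, d, e, f}: s→a (10), s→b (3), e→t (3), f→t (13).
Cut capacity = 10 + 3 + 3 + 13 = 29.

29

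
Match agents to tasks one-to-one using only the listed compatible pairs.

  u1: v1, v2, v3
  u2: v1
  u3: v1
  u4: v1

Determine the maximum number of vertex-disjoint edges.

Unit-capacity flow: source→left, listed edges, right→sink; max matching = max flow.
Augmenting path u1→v1 (+1); matched 1.
Augmenting path u2→v1→u1→v2 (+1); matched 2.
No augmenting path remains; maximum matching = 2.
König certificate: {u1, v1} is a vertex cover of size 2 (every listed pair touches it), so no matching can be larger.

2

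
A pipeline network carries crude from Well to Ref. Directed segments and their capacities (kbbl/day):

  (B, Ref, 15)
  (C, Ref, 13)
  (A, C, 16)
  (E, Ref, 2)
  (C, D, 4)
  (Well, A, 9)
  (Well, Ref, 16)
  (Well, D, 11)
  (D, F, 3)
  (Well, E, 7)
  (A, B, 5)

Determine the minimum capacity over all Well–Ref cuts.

Augment Well→Ref: bottleneck 16, flow now 16.
Augment Well→E→Ref: bottleneck 2, flow now 18.
Augment Well→A→B→Ref: bottleneck 5, flow now 23.
Augment Well→A→C→Ref: bottleneck 4, flow now 27.
No augmenting path remains; maximum flow = 27.
By max-flow min-cut, the minimum cut capacity equals the max flow.
In the residual graph, reachable from Well: {Well, D, E, F}.
Min-cut edges: Well→A (9), Well→Ref (16), E→Ref (2); capacity 9 + 16 + 2 = 27.

27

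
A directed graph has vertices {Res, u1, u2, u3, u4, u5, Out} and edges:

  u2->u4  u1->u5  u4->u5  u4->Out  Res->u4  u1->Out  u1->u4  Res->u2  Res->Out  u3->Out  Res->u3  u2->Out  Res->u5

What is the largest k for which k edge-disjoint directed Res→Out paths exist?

Assign every edge capacity 1; by Menger, the answer equals the max flow.
Path Res→Out (+1); total 1.
Path Res→u2→Out (+1); total 2.
Path Res→u3→Out (+1); total 3.
Path Res→u4→Out (+1); total 4.
No residual Res→Out path; max flow = 4.
Certifying cut of size 4: {Res→Out, Res→u2, Res→u3, Res→u4}.

4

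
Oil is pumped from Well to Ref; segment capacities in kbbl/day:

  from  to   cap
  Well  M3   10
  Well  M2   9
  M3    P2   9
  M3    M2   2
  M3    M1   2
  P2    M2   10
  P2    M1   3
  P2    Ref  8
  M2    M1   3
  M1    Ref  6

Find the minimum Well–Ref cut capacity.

13

Augment Well→M3→P2→Ref: bottleneck 8, flow now 8.
Augment Well→M3→M1→Ref: bottleneck 2, flow now 10.
Augment Well→M2→M1→Ref: bottleneck 3, flow now 13.
No augmenting path remains; maximum flow = 13.
By max-flow min-cut, the minimum cut capacity equals the max flow.
In the residual graph, reachable from Well: {Well, M2}.
Min-cut edges: Well→M3 (10), M2→M1 (3); capacity 10 + 3 = 13.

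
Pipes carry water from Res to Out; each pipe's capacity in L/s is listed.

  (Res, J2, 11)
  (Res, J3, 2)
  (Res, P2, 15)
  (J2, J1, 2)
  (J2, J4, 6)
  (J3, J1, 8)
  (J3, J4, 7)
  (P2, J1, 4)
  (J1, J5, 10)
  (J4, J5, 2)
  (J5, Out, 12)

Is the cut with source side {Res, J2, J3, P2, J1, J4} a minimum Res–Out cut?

Given cut capacity: 10 + 2 = 12.
Augment Res→J2→J1→J5→Out: bottleneck 2, flow now 2.
Augment Res→J2→J4→J5→Out: bottleneck 2, flow now 4.
Augment Res→J3→J1→J5→Out: bottleneck 2, flow now 6.
Augment Res→P2→J1→J5→Out: bottleneck 4, flow now 10.
No augmenting path remains; maximum flow = 10.
In the residual graph, reachable from Res: {Res, J2, P2, J4}.
Min-cut edges: Res→J3 (2), J2→J1 (2), P2→J1 (4), J4→J5 (2); capacity 2 + 2 + 4 + 2 = 10.
Cut capacity 12 exceeds the max flow 10, so it is not minimum.

No — its capacity is 12, but the minimum cut has capacity 10.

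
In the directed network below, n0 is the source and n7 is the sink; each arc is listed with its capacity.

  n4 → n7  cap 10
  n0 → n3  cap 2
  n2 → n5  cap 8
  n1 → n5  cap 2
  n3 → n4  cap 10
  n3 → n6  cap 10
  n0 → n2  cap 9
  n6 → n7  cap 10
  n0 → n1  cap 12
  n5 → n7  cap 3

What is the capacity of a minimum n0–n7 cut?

Augment n0→n1→n5→n7: bottleneck 2, flow now 2.
Augment n0→n2→n5→n7: bottleneck 1, flow now 3.
Augment n0→n3→n4→n7: bottleneck 2, flow now 5.
No augmenting path remains; maximum flow = 5.
By max-flow min-cut, the minimum cut capacity equals the max flow.
In the residual graph, reachable from n0: {n0, n1, n2, n5}.
Min-cut edges: n0→n3 (2), n5→n7 (3); capacity 2 + 3 = 5.

5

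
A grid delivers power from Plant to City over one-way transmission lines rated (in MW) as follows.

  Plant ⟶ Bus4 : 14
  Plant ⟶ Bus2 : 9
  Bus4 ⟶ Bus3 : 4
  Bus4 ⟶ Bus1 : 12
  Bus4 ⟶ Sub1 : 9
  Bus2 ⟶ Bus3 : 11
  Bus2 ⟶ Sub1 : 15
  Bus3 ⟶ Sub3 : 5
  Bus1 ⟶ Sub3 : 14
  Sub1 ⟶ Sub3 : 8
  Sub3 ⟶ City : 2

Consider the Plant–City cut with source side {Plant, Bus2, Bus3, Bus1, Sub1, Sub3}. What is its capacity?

16

Edges leaving {Plant, Bus2, Bus3, Bus1, Sub1, Sub3}: Plant→Bus4 (14), Sub3→City (2).
Cut capacity = 14 + 2 = 16.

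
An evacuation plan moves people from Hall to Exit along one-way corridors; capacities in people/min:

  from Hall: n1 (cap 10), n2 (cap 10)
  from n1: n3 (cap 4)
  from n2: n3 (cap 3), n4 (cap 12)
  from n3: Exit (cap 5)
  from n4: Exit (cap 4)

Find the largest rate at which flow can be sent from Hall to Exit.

Augment Hall→n1→n3→Exit: bottleneck 4, flow now 4.
Augment Hall→n2→n3→Exit: bottleneck 1, flow now 5.
Augment Hall→n2→n4→Exit: bottleneck 4, flow now 9.
No augmenting path remains; maximum flow = 9.
In the residual graph, reachable from Hall: {Hall, n1, n2, n3, n4}.
Min-cut edges: n3→Exit (5), n4→Exit (4); capacity 5 + 4 = 9.
This cut is saturated, so no flow can exceed 9.

9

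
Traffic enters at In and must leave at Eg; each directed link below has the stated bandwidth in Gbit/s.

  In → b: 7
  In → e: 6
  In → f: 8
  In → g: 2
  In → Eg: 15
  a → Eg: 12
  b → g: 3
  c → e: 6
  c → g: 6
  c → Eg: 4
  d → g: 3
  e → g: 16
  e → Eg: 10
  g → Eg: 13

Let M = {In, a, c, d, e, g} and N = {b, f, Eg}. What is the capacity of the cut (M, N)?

Edges leaving {In, a, c, d, e, g}: In→b (7), In→f (8), In→Eg (15), a→Eg (12), c→Eg (4), e→Eg (10), g→Eg (13).
Cut capacity = 7 + 8 + 15 + 12 + 4 + 10 + 13 = 69.

69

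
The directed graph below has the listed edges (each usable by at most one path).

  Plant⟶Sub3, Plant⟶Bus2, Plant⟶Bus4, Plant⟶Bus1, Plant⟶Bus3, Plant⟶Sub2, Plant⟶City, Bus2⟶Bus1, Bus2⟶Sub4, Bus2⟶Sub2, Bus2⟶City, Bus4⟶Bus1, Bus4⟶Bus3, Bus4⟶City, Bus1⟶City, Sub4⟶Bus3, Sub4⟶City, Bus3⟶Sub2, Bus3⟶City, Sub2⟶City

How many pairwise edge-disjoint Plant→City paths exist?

6

Assign every edge capacity 1; by Menger, the answer equals the max flow.
Path Plant→City (+1); total 1.
Path Plant→Bus2→City (+1); total 2.
Path Plant→Bus4→City (+1); total 3.
Path Plant→Bus1→City (+1); total 4.
Path Plant→Bus3→City (+1); total 5.
Path Plant→Sub2→City (+1); total 6.
No residual Plant→City path; max flow = 6.
Certifying cut of size 6: {Plant→Bus1, Plant→Bus2, Plant→Bus3, Plant→Bus4, Plant→City, Plant→Sub2}.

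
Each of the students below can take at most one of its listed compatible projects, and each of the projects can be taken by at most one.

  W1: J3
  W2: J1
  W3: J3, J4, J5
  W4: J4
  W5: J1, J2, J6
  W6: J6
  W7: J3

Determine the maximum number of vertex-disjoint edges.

6

Unit-capacity flow: source→left, listed edges, right→sink; max matching = max flow.
Augmenting path W1→J3 (+1); matched 1.
Augmenting path W2→J1 (+1); matched 2.
Augmenting path W3→J4 (+1); matched 3.
Augmenting path W5→J2 (+1); matched 4.
Augmenting path W6→J6 (+1); matched 5.
Augmenting path W4→J4→W3→J5 (+1); matched 6.
No augmenting path remains; maximum matching = 6.
König certificate: {W2, W3, W4, W5, W6, J3} is a vertex cover of size 6 (every listed pair touches it), so no matching can be larger.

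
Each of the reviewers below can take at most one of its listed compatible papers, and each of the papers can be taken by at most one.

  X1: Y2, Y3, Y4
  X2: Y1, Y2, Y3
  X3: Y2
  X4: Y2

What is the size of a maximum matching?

Unit-capacity flow: source→left, listed edges, right→sink; max matching = max flow.
Augmenting path X1→Y2 (+1); matched 1.
Augmenting path X2→Y1 (+1); matched 2.
Augmenting path X3→Y2→X1→Y3 (+1); matched 3.
No augmenting path remains; maximum matching = 3.
König certificate: {X1, X2, Y2} is a vertex cover of size 3 (every listed pair touches it), so no matching can be larger.

3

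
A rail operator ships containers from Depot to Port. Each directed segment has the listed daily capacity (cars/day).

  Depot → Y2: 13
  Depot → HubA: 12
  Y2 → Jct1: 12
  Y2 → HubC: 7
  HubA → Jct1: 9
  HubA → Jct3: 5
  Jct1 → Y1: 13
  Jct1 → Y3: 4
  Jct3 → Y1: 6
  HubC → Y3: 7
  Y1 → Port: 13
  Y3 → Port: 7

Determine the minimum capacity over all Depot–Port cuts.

20

Augment Depot→Y2→Jct1→Y1→Port: bottleneck 12, flow now 12.
Augment Depot→Y2→HubC→Y3→Port: bottleneck 1, flow now 13.
Augment Depot→HubA→Jct1→Y1→Port: bottleneck 1, flow now 14.
Augment Depot→HubA→Jct1→Y3→Port: bottleneck 4, flow now 18.
Augment Depot→HubA→Jct1→Y2→HubC→Y3→Port: bottleneck 2, flow now 20. (uses reverse residual edge)
No augmenting path remains; maximum flow = 20.
By max-flow min-cut, the minimum cut capacity equals the max flow.
In the residual graph, reachable from Depot: {Depot, Y2, HubA, Jct1, Jct3, HubC, Y1, Y3}.
Min-cut edges: Y1→Port (13), Y3→Port (7); capacity 13 + 7 = 20.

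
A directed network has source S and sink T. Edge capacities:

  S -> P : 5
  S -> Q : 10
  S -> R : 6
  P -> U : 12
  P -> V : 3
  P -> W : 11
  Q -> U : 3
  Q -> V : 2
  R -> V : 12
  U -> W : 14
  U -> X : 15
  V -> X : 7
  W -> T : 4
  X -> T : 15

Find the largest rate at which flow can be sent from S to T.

Augment S→P→W→T: bottleneck 4, flow now 4.
Augment S→P→U→X→T: bottleneck 1, flow now 5.
Augment S→Q→U→X→T: bottleneck 3, flow now 8.
Augment S→Q→V→X→T: bottleneck 2, flow now 10.
Augment S→R→V→X→T: bottleneck 5, flow now 15.
No augmenting path remains; maximum flow = 15.
In the residual graph, reachable from S: {S, Q, R, V}.
Min-cut edges: S→P (5), Q→U (3), V→X (7); capacity 5 + 3 + 7 = 15.
This cut is saturated, so no flow can exceed 15.

15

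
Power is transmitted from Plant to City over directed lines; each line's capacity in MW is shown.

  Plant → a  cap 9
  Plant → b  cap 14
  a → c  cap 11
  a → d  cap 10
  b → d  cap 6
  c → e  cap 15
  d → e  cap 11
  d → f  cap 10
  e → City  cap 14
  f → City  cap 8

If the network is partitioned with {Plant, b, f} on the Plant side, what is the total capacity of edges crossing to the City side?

23

Edges leaving {Plant, b, f}: Plant→a (9), b→d (6), f→City (8).
Cut capacity = 9 + 6 + 8 = 23.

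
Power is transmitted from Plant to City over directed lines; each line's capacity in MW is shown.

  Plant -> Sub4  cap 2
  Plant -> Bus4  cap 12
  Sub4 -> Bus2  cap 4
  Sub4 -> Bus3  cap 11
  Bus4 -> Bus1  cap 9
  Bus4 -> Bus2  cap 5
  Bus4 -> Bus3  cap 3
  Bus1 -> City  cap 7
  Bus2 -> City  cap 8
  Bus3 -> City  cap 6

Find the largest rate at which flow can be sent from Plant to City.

Augment Plant→Sub4→Bus2→City: bottleneck 2, flow now 2.
Augment Plant→Bus4→Bus1→City: bottleneck 7, flow now 9.
Augment Plant→Bus4→Bus2→City: bottleneck 5, flow now 14.
No augmenting path remains; maximum flow = 14.
In the residual graph, reachable from Plant: {Plant}.
Min-cut edges: Plant→Sub4 (2), Plant→Bus4 (12); capacity 2 + 12 = 14.
This cut is saturated, so no flow can exceed 14.

14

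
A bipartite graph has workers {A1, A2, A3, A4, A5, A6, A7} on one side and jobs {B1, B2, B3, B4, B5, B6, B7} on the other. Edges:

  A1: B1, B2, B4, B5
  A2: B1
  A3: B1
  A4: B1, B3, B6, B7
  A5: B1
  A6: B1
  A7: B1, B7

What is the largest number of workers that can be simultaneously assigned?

4

Unit-capacity flow: source→left, listed edges, right→sink; max matching = max flow.
Augmenting path A1→B1 (+1); matched 1.
Augmenting path A4→B3 (+1); matched 2.
Augmenting path A7→B7 (+1); matched 3.
Augmenting path A2→B1→A1→B2 (+1); matched 4.
No augmenting path remains; maximum matching = 4.
König certificate: {A1, A4, A7, B1} is a vertex cover of size 4 (every listed pair touches it), so no matching can be larger.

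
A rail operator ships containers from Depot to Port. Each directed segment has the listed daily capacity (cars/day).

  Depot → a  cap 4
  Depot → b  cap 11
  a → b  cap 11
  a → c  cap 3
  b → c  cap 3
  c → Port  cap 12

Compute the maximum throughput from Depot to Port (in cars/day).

6

Augment Depot→a→c→Port: bottleneck 3, flow now 3.
Augment Depot→b→c→Port: bottleneck 3, flow now 6.
No augmenting path remains; maximum flow = 6.
In the residual graph, reachable from Depot: {Depot, a, b}.
Min-cut edges: a→c (3), b→c (3); capacity 3 + 3 = 6.
This cut is saturated, so no flow can exceed 6.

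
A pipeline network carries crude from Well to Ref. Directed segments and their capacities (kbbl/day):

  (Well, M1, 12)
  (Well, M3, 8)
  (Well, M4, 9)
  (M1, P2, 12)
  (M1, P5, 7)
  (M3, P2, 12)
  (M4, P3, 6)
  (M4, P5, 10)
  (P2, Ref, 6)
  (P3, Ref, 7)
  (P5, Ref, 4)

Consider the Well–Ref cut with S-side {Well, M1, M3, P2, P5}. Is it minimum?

No — its capacity is 19, but the minimum cut has capacity 16.

Given cut capacity: 9 + 6 + 4 = 19.
Augment Well→M1→P2→Ref: bottleneck 6, flow now 6.
Augment Well→M1→P5→Ref: bottleneck 4, flow now 10.
Augment Well→M4→P3→Ref: bottleneck 6, flow now 16.
No augmenting path remains; maximum flow = 16.
In the residual graph, reachable from Well: {Well, M1, M3, M4, P2, P5}.
Min-cut edges: M4→P3 (6), P2→Ref (6), P5→Ref (4); capacity 6 + 6 + 4 = 16.
Cut capacity 19 exceeds the max flow 16, so it is not minimum.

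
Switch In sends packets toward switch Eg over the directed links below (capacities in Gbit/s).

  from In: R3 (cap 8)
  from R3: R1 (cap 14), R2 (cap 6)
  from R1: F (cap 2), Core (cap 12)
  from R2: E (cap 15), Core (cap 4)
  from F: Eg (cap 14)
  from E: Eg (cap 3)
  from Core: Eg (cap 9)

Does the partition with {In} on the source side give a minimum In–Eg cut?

Yes — it is a minimum cut (capacity 8).

Given cut capacity: 8 = 8.
Augment In→R3→R1→F→Eg: bottleneck 2, flow now 2.
Augment In→R3→R1→Core→Eg: bottleneck 6, flow now 8.
No augmenting path remains; maximum flow = 8.
Cut capacity 8 equals the max flow, so it is a minimum cut.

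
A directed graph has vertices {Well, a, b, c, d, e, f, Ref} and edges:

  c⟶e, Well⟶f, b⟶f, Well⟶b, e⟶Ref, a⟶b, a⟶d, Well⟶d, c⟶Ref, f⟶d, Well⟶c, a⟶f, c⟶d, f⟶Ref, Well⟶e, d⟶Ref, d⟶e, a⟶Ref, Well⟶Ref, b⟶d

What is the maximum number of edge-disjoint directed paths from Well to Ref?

Assign every edge capacity 1; by Menger, the answer equals the max flow.
Path Well→Ref (+1); total 1.
Path Well→c→Ref (+1); total 2.
Path Well→d→Ref (+1); total 3.
Path Well→e→Ref (+1); total 4.
Path Well→f→Ref (+1); total 5.
No residual Well→Ref path; max flow = 5.
Certifying cut of size 5: {Well→Ref, Well→c, d→Ref, e→Ref, f→Ref}.

5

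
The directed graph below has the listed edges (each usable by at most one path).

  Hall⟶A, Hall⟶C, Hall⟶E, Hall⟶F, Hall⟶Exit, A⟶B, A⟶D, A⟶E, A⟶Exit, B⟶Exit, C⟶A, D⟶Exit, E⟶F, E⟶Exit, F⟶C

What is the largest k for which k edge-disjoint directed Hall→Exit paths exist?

Assign every edge capacity 1; by Menger, the answer equals the max flow.
Path Hall→Exit (+1); total 1.
Path Hall→A→Exit (+1); total 2.
Path Hall→E→Exit (+1); total 3.
Path Hall→C→A→B→Exit (+1); total 4.
No residual Hall→Exit path; max flow = 4.
Certifying cut of size 4: {C→A, Hall→A, Hall→E, Hall→Exit}.

4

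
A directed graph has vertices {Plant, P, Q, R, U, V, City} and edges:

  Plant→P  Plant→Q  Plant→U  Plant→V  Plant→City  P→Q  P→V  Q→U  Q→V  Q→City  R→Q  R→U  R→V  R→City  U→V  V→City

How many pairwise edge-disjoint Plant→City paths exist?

3

Assign every edge capacity 1; by Menger, the answer equals the max flow.
Path Plant→City (+1); total 1.
Path Plant→Q→City (+1); total 2.
Path Plant→V→City (+1); total 3.
No residual Plant→City path; max flow = 3.
Certifying cut of size 3: {Plant→City, Q→City, V→City}.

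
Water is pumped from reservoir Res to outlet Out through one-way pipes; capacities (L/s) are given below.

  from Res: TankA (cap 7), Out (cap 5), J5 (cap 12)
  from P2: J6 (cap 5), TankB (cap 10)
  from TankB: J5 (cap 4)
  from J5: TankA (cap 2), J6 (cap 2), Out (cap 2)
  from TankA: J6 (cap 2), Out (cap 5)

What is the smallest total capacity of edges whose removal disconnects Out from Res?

12

Augment Res→Out: bottleneck 5, flow now 5.
Augment Res→J5→Out: bottleneck 2, flow now 7.
Augment Res→TankA→Out: bottleneck 5, flow now 12.
No augmenting path remains; maximum flow = 12.
By max-flow min-cut, the minimum cut capacity equals the max flow.
In the residual graph, reachable from Res: {Res, J5, TankA, J6}.
Min-cut edges: Res→Out (5), J5→Out (2), TankA→Out (5); capacity 5 + 2 + 5 = 12.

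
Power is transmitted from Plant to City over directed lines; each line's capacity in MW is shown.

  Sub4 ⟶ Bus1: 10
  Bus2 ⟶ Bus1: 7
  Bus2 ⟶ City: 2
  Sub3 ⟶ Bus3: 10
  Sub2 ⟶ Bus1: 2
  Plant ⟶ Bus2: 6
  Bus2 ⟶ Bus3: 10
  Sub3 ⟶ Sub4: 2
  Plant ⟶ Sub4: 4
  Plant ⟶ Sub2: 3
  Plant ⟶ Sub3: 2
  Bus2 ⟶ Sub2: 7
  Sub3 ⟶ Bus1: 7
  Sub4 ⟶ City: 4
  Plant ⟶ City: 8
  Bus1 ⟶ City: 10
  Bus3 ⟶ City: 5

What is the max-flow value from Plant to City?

Augment Plant→City: bottleneck 8, flow now 8.
Augment Plant→Bus2→City: bottleneck 2, flow now 10.
Augment Plant→Sub4→City: bottleneck 4, flow now 14.
Augment Plant→Bus2→Bus3→City: bottleneck 4, flow now 18.
Augment Plant→Sub3→Bus3→City: bottleneck 1, flow now 19.
Augment Plant→Sub3→Bus1→City: bottleneck 1, flow now 20.
Augment Plant→Sub2→Bus1→City: bottleneck 2, flow now 22.
No augmenting path remains; maximum flow = 22.
In the residual graph, reachable from Plant: {Plant, Sub2}.
Min-cut edges: Plant→Bus2 (6), Plant→Sub4 (4), Plant→Sub3 (2), Plant→City (8), Sub2→Bus1 (2); capacity 6 + 4 + 2 + 8 + 2 = 22.
This cut is saturated, so no flow can exceed 22.

22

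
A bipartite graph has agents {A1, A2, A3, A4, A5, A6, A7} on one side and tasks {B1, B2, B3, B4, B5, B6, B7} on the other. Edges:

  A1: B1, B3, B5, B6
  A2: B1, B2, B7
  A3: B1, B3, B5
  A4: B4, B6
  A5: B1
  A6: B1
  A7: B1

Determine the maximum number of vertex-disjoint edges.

Unit-capacity flow: source→left, listed edges, right→sink; max matching = max flow.
Augmenting path A1→B1 (+1); matched 1.
Augmenting path A2→B2 (+1); matched 2.
Augmenting path A3→B3 (+1); matched 3.
Augmenting path A4→B4 (+1); matched 4.
Augmenting path A5→B1→A1→B5 (+1); matched 5.
No augmenting path remains; maximum matching = 5.
König certificate: {A1, A2, A3, A4, B1} is a vertex cover of size 5 (every listed pair touches it), so no matching can be larger.

5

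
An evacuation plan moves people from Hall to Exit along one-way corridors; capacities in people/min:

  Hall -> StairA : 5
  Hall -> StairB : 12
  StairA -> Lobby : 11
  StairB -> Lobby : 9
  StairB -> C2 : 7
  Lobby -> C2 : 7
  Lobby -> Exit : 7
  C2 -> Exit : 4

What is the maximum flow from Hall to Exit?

Augment Hall→StairA→Lobby→Exit: bottleneck 5, flow now 5.
Augment Hall→StairB→Lobby→Exit: bottleneck 2, flow now 7.
Augment Hall→StairB→C2→Exit: bottleneck 4, flow now 11.
No augmenting path remains; maximum flow = 11.
In the residual graph, reachable from Hall: {Hall, StairA, StairB, Lobby, C2}.
Min-cut edges: Lobby→Exit (7), C2→Exit (4); capacity 7 + 4 = 11.
This cut is saturated, so no flow can exceed 11.

11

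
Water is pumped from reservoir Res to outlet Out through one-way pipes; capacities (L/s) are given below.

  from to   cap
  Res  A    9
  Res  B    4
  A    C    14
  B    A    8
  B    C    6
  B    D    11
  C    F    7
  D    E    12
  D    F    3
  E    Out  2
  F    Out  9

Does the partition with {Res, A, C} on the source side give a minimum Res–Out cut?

Given cut capacity: 4 + 7 = 11.
Augment Res→A→C→F→Out: bottleneck 7, flow now 7.
Augment Res→B→D→E→Out: bottleneck 2, flow now 9.
Augment Res→B→D→F→Out: bottleneck 2, flow now 11.
No augmenting path remains; maximum flow = 11.
Cut capacity 11 equals the max flow, so it is a minimum cut.

Yes — it is a minimum cut (capacity 11).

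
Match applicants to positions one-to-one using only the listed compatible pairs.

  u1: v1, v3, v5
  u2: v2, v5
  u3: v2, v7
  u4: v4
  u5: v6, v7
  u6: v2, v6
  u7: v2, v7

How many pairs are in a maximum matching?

Unit-capacity flow: source→left, listed edges, right→sink; max matching = max flow.
Augmenting path u1→v1 (+1); matched 1.
Augmenting path u2→v2 (+1); matched 2.
Augmenting path u3→v7 (+1); matched 3.
Augmenting path u4→v4 (+1); matched 4.
Augmenting path u5→v6 (+1); matched 5.
Augmenting path u6→v2→u2→v5 (+1); matched 6.
No augmenting path remains; maximum matching = 6.
König certificate: {u1, u2, u4, v2, v6, v7} is a vertex cover of size 6 (every listed pair touches it), so no matching can be larger.

6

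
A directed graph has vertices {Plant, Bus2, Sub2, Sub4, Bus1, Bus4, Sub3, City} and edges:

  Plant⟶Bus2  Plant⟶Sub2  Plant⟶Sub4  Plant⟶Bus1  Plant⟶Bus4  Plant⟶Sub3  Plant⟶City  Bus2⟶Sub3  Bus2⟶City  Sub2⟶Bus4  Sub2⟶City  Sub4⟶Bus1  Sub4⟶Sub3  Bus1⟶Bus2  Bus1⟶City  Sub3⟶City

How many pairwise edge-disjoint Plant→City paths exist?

Assign every edge capacity 1; by Menger, the answer equals the max flow.
Path Plant→City (+1); total 1.
Path Plant→Bus2→City (+1); total 2.
Path Plant→Sub2→City (+1); total 3.
Path Plant→Bus1→City (+1); total 4.
Path Plant→Sub3→City (+1); total 5.
No residual Plant→City path; max flow = 5.
Certifying cut of size 5: {Bus1→City, Bus2→City, Plant→City, Plant→Sub2, Sub3→City}.

5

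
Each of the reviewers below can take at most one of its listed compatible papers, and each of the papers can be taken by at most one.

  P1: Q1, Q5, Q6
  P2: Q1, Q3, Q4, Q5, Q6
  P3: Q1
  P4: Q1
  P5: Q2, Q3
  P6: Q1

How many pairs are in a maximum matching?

Unit-capacity flow: source→left, listed edges, right→sink; max matching = max flow.
Augmenting path P1→Q1 (+1); matched 1.
Augmenting path P2→Q3 (+1); matched 2.
Augmenting path P5→Q2 (+1); matched 3.
Augmenting path P3→Q1→P1→Q5 (+1); matched 4.
No augmenting path remains; maximum matching = 4.
König certificate: {P1, P2, P5, Q1} is a vertex cover of size 4 (every listed pair touches it), so no matching can be larger.

4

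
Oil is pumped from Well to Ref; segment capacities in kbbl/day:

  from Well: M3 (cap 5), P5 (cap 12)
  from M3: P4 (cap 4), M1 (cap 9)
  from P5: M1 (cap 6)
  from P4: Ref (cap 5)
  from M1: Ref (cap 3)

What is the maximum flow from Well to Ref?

Augment Well→M3→P4→Ref: bottleneck 4, flow now 4.
Augment Well→M3→M1→Ref: bottleneck 1, flow now 5.
Augment Well→P5→M1→Ref: bottleneck 2, flow now 7.
No augmenting path remains; maximum flow = 7.
In the residual graph, reachable from Well: {Well, M3, P5, M1}.
Min-cut edges: M3→P4 (4), M1→Ref (3); capacity 4 + 3 = 7.
This cut is saturated, so no flow can exceed 7.

7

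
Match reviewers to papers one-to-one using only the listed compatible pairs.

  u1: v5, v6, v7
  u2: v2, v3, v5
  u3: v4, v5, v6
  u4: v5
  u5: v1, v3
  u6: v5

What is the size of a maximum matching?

5

Unit-capacity flow: source→left, listed edges, right→sink; max matching = max flow.
Augmenting path u1→v5 (+1); matched 1.
Augmenting path u2→v2 (+1); matched 2.
Augmenting path u3→v4 (+1); matched 3.
Augmenting path u5→v1 (+1); matched 4.
Augmenting path u4→v5→u1→v6 (+1); matched 5.
No augmenting path remains; maximum matching = 5.
König certificate: {u1, u2, u3, u5, v5} is a vertex cover of size 5 (every listed pair touches it), so no matching can be larger.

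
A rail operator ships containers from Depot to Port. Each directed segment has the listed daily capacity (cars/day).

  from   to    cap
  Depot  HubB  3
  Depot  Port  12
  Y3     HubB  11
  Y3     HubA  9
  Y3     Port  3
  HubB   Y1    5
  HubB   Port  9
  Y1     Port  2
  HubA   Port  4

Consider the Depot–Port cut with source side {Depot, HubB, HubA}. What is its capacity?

30

Edges leaving {Depot, HubB, HubA}: Depot→Port (12), HubB→Y1 (5), HubB→Port (9), HubA→Port (4).
Cut capacity = 12 + 5 + 9 + 4 = 30.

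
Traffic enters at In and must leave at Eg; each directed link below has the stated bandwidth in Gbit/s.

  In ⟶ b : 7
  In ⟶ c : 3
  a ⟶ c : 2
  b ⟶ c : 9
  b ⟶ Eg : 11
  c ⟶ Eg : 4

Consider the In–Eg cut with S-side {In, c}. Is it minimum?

Given cut capacity: 7 + 4 = 11.
Augment In→b→Eg: bottleneck 7, flow now 7.
Augment In→c→Eg: bottleneck 3, flow now 10.
No augmenting path remains; maximum flow = 10.
In the residual graph, reachable from In: {In}.
Min-cut edges: In→b (7), In→c (3); capacity 7 + 3 = 10.
Cut capacity 11 exceeds the max flow 10, so it is not minimum.

No — its capacity is 11, but the minimum cut has capacity 10.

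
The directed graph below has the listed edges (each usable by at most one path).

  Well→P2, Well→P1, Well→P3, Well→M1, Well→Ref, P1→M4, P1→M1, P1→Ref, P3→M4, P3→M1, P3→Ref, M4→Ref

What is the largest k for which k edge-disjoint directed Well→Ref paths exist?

3

Assign every edge capacity 1; by Menger, the answer equals the max flow.
Path Well→Ref (+1); total 1.
Path Well→P1→Ref (+1); total 2.
Path Well→P3→Ref (+1); total 3.
No residual Well→Ref path; max flow = 3.
Certifying cut of size 3: {Well→P1, Well→P3, Well→Ref}.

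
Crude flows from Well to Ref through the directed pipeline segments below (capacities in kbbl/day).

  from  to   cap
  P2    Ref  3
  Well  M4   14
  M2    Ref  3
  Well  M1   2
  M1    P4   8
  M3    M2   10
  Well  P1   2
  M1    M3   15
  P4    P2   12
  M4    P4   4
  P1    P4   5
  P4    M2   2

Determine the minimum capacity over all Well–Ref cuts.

6

Augment Well→P1→P4→P2→Ref: bottleneck 2, flow now 2.
Augment Well→M4→P4→P2→Ref: bottleneck 1, flow now 3.
Augment Well→M4→P4→M2→Ref: bottleneck 2, flow now 5.
Augment Well→M1→M3→M2→Ref: bottleneck 1, flow now 6.
No augmenting path remains; maximum flow = 6.
By max-flow min-cut, the minimum cut capacity equals the max flow.
In the residual graph, reachable from Well: {Well, P1, M4, M1, M3, P4, P2, M2}.
Min-cut edges: P2→Ref (3), M2→Ref (3); capacity 3 + 3 = 6.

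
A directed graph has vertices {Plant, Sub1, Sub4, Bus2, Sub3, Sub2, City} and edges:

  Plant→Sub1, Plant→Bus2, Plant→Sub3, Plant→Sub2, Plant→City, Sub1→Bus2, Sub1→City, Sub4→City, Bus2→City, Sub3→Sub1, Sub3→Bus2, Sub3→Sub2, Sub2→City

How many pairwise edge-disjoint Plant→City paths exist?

4

Assign every edge capacity 1; by Menger, the answer equals the max flow.
Path Plant→City (+1); total 1.
Path Plant→Sub1→City (+1); total 2.
Path Plant→Bus2→City (+1); total 3.
Path Plant→Sub2→City (+1); total 4.
No residual Plant→City path; max flow = 4.
Certifying cut of size 4: {Bus2→City, Plant→City, Sub1→City, Sub2→City}.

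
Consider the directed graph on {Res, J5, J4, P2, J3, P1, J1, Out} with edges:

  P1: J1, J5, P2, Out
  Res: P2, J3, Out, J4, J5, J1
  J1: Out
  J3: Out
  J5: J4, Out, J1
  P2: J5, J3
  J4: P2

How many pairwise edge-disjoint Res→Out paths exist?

Assign every edge capacity 1; by Menger, the answer equals the max flow.
Path Res→Out (+1); total 1.
Path Res→J5→Out (+1); total 2.
Path Res→J3→Out (+1); total 3.
Path Res→J1→Out (+1); total 4.
No residual Res→Out path; max flow = 4.
Certifying cut of size 4: {J1→Out, J3→Out, J5→Out, Res→Out}.

4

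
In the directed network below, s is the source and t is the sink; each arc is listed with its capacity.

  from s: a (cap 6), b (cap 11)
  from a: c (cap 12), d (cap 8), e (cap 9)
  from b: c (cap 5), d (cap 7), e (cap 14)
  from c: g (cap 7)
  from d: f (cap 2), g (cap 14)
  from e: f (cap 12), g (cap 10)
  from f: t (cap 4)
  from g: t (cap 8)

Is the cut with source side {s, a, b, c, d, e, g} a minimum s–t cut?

Given cut capacity: 2 + 12 + 8 = 22.
Augment s→a→c→g→t: bottleneck 6, flow now 6.
Augment s→b→c→g→t: bottleneck 1, flow now 7.
Augment s→b→d→f→t: bottleneck 2, flow now 9.
Augment s→b→d→g→t: bottleneck 1, flow now 10.
Augment s→b→e→f→t: bottleneck 2, flow now 12.
No augmenting path remains; maximum flow = 12.
In the residual graph, reachable from s: {s, a, b, c, d, e, f, g}.
Min-cut edges: f→t (4), g→t (8); capacity 4 + 8 = 12.
Cut capacity 22 exceeds the max flow 12, so it is not minimum.

No — its capacity is 22, but the minimum cut has capacity 12.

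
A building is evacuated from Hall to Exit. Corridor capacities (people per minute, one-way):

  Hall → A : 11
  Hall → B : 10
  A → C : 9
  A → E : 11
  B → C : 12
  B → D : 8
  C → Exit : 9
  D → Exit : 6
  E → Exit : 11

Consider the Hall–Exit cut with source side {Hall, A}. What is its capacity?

30

Edges leaving {Hall, A}: Hall→B (10), A→C (9), A→E (11).
Cut capacity = 10 + 9 + 11 = 30.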